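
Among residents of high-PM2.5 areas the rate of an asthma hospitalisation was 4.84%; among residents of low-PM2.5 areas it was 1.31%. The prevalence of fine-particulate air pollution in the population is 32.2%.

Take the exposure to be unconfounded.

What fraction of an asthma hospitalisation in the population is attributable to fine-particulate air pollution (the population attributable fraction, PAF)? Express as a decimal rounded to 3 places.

p₁ = 0.0484, p₀ = 0.0131.
Overall risk P(Y=1) = π·p₁ + (1−π)·p₀ = 0.322×0.0484 + 0.678×0.0131 = 0.024467.
Under exogeneity, PAF = [P(Y=1) − p₀] / P(Y=1).
PAF = (0.024467 − 0.0131) / 0.024467 ≈ 0.4646

PAF ≈ 0.465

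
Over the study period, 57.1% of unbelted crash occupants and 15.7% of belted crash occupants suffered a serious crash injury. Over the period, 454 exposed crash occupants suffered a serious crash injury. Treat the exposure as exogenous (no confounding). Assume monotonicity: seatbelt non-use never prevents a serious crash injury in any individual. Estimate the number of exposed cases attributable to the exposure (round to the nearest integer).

p₁ = 0.571, p₀ = 0.157.
PN = (p₁ − p₀)/p₁ = (0.571 − 0.157) / 0.571 ≈ 0.72504.
Attributable cases ≈ PN × (exposed cases) = 0.72504 × 454 ≈ 329.17.

about 329 cases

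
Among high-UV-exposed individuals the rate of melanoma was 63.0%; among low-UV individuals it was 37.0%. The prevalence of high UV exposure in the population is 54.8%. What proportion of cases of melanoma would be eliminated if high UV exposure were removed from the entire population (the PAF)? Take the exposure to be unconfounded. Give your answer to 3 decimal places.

p₁ = 0.63, p₀ = 0.37.
Overall risk P(Y=1) = π·p₁ + (1−π)·p₀ = 0.548×0.63 + 0.452×0.37 = 0.51248.
Under exogeneity, PAF = [P(Y=1) − p₀] / P(Y=1).
PAF = (0.51248 − 0.37) / 0.51248 ≈ 0.2780

PAF ≈ 0.278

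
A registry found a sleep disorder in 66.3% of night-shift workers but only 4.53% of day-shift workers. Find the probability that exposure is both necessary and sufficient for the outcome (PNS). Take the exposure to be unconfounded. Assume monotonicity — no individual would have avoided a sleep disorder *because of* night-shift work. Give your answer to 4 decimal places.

PNS ≈ 0.6177

p₁ = 0.663, p₀ = 0.0453.
Under exogeneity and monotonicity, PNS = p₁ − p₀.
PNS = 0.663 − 0.0453 = 0.6177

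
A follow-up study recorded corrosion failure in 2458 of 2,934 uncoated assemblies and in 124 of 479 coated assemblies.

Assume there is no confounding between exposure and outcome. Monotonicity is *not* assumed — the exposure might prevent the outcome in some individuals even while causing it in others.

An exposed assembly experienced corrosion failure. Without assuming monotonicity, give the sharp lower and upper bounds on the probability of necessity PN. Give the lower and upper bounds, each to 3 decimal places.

p₁ = P(outcome | exposed) = 2458/2934 = 0.83776
p₀ = P(outcome | unexposed) = 124/479 = 0.25887
Under exogeneity alone the bounds on PN are max{0,(p₁−p₀)/p₁} ≤ PN ≤ min{1,(1−p₀)/p₁}.
  lower = (p₁ − p₀)/p₁ = 0.57889 / 0.83776 ≈ 0.6910
  upper = min{1, (1 − p₀)/p₁} = 0.74113 / 0.83776 ≈ 0.8846

0.691 ≤ PN ≤ 0.885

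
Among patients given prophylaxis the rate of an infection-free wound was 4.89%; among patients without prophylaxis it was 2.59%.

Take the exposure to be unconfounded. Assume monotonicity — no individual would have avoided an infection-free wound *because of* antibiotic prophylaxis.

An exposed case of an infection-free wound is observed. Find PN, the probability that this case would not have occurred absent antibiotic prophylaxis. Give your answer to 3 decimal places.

p₁ = 0.0489, p₀ = 0.0259.
Under exogeneity and monotonicity, PN = (p₁ − p₀) / p₁.
PN = (0.0489 − 0.0259) / 0.0489 = 0.023 / 0.0489 ≈ 0.4703

PN ≈ 0.470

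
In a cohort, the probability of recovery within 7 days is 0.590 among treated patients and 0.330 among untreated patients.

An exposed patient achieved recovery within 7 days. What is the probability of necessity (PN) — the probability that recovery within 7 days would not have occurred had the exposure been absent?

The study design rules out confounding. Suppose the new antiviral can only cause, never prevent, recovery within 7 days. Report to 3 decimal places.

Let p₁ = 0.59, p₀ = 0.33.
Under exogeneity and monotonicity, PN = (p₁ − p₀) / p₁.
PN = (0.59 − 0.33) / 0.59 = 0.26 / 0.59 ≈ 0.4407

PN ≈ 0.441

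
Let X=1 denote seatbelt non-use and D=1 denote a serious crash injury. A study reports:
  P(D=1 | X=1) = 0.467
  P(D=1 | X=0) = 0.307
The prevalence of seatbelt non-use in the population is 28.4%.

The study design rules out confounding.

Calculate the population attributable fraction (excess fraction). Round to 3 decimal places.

Let p₁ = 0.467, p₀ = 0.307.
Overall risk P(Y=1) = π·p₁ + (1−π)·p₀ = 0.284×0.467 + 0.716×0.307 = 0.35244.
Under exogeneity, PAF = [P(Y=1) − p₀] / P(Y=1).
PAF = (0.35244 − 0.307) / 0.35244 ≈ 0.1289

PAF ≈ 0.129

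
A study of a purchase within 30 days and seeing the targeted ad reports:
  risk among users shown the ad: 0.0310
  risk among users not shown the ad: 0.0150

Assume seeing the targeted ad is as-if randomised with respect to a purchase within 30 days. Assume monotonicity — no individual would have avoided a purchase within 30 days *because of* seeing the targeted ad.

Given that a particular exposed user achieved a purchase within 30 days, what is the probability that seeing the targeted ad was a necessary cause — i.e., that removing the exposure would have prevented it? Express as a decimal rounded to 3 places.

Let p₁ = 0.031, p₀ = 0.015.
Under exogeneity and monotonicity, PN = (p₁ − p₀) / p₁.
PN = (0.031 − 0.015) / 0.031 = 0.016 / 0.031 ≈ 0.5161

PN ≈ 0.516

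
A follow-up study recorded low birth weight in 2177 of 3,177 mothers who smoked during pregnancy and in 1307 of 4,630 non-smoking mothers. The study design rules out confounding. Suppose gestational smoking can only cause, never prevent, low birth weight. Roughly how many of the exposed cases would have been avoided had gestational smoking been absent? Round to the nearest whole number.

p₁ = P(outcome | exposed) = 2177/3177 = 0.68524
p₀ = P(outcome | unexposed) = 1307/4630 = 0.28229
PN = (p₁ − p₀)/p₁ = (0.68524 − 0.28229) / 0.68524 ≈ 0.58804.
Attributable cases ≈ PN × (exposed cases) = 0.58804 × 2177 ≈ 1280.17.

about 1280 cases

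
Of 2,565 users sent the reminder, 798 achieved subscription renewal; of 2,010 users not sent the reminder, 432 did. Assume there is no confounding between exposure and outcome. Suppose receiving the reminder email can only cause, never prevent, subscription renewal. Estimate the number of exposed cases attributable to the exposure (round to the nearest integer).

about 247 cases

p₁ = P(outcome | exposed) = 798/2565 = 0.31111
p₀ = P(outcome | unexposed) = 432/2010 = 0.21493
PN = (p₁ − p₀)/p₁ = (0.31111 − 0.21493) / 0.31111 ≈ 0.30917.
Attributable cases ≈ PN × (exposed cases) = 0.30917 × 798 ≈ 246.72.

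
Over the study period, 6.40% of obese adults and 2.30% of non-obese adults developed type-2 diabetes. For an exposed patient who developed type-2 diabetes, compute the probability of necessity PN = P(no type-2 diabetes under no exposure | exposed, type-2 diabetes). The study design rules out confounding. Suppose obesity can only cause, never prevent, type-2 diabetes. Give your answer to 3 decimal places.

PN ≈ 0.641

p₁ = 0.064, p₀ = 0.023.
Under exogeneity and monotonicity, PN = (p₁ − p₀) / p₁.
PN = (0.064 − 0.023) / 0.064 = 0.041 / 0.064 ≈ 0.6406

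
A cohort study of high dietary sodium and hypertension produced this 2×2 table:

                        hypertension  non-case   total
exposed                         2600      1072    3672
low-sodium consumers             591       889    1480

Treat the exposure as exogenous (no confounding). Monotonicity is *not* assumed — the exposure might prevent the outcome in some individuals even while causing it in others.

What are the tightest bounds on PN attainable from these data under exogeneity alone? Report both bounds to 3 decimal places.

p₁ = P(outcome | exposed) = 2600/3672 = 0.70806
p₀ = P(outcome | unexposed) = 591/1480 = 0.39932
Under exogeneity alone the bounds on PN are max{0,(p₁−p₀)/p₁} ≤ PN ≤ min{1,(1−p₀)/p₁}.
  lower = (p₁ − p₀)/p₁ = 0.30874 / 0.70806 ≈ 0.4360
  upper = min{1, (1 − p₀)/p₁} = 0.60068 / 0.70806 ≈ 0.8483

0.436 ≤ PN ≤ 0.848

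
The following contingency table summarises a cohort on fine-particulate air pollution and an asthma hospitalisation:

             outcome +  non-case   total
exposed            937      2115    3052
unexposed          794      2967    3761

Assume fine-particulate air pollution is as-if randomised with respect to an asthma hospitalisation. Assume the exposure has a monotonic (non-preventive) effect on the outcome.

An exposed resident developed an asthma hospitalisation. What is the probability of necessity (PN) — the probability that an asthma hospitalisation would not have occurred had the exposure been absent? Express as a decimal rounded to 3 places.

p₁ = P(outcome | exposed) = 937/3052 = 0.30701
p₀ = P(outcome | unexposed) = 794/3761 = 0.21111
Under exogeneity and monotonicity, PN = (p₁ − p₀) / p₁.
PN = (0.30701 − 0.21111) / 0.30701 = 0.095898 / 0.30701 ≈ 0.3124

PN ≈ 0.312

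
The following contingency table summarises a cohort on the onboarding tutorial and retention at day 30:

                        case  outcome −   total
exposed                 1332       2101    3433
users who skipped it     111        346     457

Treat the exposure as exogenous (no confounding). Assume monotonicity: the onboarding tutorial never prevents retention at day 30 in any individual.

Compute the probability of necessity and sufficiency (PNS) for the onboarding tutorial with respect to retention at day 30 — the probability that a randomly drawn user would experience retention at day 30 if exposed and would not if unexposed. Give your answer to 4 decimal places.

p₁ = P(outcome | exposed) = 1332/3433 = 0.388
p₀ = P(outcome | unexposed) = 111/457 = 0.24289
Under exogeneity and monotonicity, PNS = p₁ − p₀.
PNS = 0.388 − 0.24289 = 0.14511

PNS ≈ 0.1451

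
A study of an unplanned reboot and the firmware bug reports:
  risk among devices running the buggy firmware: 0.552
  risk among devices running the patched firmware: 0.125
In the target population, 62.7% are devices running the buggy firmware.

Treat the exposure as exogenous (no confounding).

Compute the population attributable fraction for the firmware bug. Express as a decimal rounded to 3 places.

Let p₁ = 0.552, p₀ = 0.125.
Overall risk P(Y=1) = π·p₁ + (1−π)·p₀ = 0.627×0.552 + 0.373×0.125 = 0.39273.
Under exogeneity, PAF = [P(Y=1) − p₀] / P(Y=1).
PAF = (0.39273 − 0.125) / 0.39273 ≈ 0.6817

PAF ≈ 0.682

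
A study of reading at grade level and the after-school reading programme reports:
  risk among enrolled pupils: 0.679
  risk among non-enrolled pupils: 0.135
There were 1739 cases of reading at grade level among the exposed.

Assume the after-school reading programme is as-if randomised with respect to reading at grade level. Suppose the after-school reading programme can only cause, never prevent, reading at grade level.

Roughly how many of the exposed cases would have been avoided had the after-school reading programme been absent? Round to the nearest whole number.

Let p₁ = 0.679, p₀ = 0.135.
PN = (p₁ − p₀)/p₁ = (0.679 − 0.135) / 0.679 ≈ 0.80118.
Attributable cases ≈ PN × (exposed cases) = 0.80118 × 1739 ≈ 1393.25.

about 1393 cases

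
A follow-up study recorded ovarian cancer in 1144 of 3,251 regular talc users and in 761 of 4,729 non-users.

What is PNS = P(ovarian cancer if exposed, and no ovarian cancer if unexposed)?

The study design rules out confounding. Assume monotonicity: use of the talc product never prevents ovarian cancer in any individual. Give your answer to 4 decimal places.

p₁ = P(outcome | exposed) = 1144/3251 = 0.35189
p₀ = P(outcome | unexposed) = 761/4729 = 0.16092
Under exogeneity and monotonicity, PNS = p₁ − p₀.
PNS = 0.35189 − 0.16092 = 0.19097

PNS ≈ 0.1910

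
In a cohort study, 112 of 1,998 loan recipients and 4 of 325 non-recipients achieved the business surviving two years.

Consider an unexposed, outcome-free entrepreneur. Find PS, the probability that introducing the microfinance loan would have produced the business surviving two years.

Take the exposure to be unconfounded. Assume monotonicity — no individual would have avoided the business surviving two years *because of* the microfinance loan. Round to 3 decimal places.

p₁ = P(outcome | exposed) = 112/1998 = 0.056056
p₀ = P(outcome | unexposed) = 4/325 = 0.012308
Under exogeneity and monotonicity, PS = (p₁ − p₀) / (1 − p₀).
PS = (0.056056 − 0.012308) / (1 − 0.012308) = 0.043748 / 0.98769 ≈ 0.0443

PS ≈ 0.044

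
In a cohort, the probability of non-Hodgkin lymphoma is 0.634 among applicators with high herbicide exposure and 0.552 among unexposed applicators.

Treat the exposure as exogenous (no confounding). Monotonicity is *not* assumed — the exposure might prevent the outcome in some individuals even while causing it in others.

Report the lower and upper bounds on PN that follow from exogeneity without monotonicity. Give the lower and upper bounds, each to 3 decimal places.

0.129 ≤ PN ≤ 0.707

Let p₁ = 0.634, p₀ = 0.552.
Under exogeneity alone the bounds on PN are max{0,(p₁−p₀)/p₁} ≤ PN ≤ min{1,(1−p₀)/p₁}.
  lower = (p₁ − p₀)/p₁ = 0.082 / 0.634 ≈ 0.1293
  upper = min{1, (1 − p₀)/p₁} = 0.448 / 0.634 ≈ 0.7066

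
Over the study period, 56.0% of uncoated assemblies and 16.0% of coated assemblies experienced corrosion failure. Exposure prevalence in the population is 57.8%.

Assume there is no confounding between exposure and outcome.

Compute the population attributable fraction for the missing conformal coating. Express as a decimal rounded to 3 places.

p₁ = 0.56, p₀ = 0.16.
Overall risk P(Y=1) = π·p₁ + (1−π)·p₀ = 0.578×0.56 + 0.422×0.16 = 0.3912.
Under exogeneity, PAF = [P(Y=1) − p₀] / P(Y=1).
PAF = (0.3912 − 0.16) / 0.3912 ≈ 0.5910

PAF ≈ 0.591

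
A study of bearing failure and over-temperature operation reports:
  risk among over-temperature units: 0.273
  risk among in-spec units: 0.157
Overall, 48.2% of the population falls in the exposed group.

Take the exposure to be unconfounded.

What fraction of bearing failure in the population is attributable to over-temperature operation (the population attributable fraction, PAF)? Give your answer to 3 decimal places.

Let p₁ = 0.273, p₀ = 0.157.
Overall risk P(Y=1) = π·p₁ + (1−π)·p₀ = 0.482×0.273 + 0.518×0.157 = 0.21291.
Under exogeneity, PAF = [P(Y=1) − p₀] / P(Y=1).
PAF = (0.21291 − 0.157) / 0.21291 ≈ 0.2626

PAF ≈ 0.263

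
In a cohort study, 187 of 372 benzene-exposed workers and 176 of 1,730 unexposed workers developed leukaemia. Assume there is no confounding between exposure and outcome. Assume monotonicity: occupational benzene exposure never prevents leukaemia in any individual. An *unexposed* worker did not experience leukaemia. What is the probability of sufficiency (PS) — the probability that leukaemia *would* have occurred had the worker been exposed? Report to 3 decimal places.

p₁ = P(outcome | exposed) = 187/372 = 0.50269
p₀ = P(outcome | unexposed) = 176/1730 = 0.10173
Under exogeneity and monotonicity, PS = (p₁ − p₀) / (1 − p₀).
PS = (0.50269 − 0.10173) / (1 − 0.10173) = 0.40095 / 0.89827 ≈ 0.4464

PS ≈ 0.446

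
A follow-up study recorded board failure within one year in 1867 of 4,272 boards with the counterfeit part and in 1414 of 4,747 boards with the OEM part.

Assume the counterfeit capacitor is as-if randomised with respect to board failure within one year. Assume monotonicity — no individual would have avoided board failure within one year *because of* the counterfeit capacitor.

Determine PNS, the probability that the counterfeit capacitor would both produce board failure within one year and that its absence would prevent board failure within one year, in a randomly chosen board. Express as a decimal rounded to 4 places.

PNS ≈ 0.1392

p₁ = P(outcome | exposed) = 1867/4272 = 0.43703
p₀ = P(outcome | unexposed) = 1414/4747 = 0.29787
Under exogeneity and monotonicity, PNS = p₁ − p₀.
PNS = 0.43703 − 0.29787 = 0.13916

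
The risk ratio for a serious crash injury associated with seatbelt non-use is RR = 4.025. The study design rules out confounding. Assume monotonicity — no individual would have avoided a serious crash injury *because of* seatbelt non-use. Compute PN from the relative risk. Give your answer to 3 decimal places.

Under exogeneity and monotonicity, PN = (RR − 1) / RR = 1 − 1/RR.
PN = (4.025 − 1) / 4.025 = 3.025 / 4.025 ≈ 0.7516

PN ≈ 0.752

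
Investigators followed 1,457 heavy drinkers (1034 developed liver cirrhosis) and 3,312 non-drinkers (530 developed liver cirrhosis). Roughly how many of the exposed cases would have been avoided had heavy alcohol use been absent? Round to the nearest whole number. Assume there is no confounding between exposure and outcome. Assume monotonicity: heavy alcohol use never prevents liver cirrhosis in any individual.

about 801 cases

p₁ = P(outcome | exposed) = 1034/1457 = 0.70968
p₀ = P(outcome | unexposed) = 530/3312 = 0.16002
PN = (p₁ − p₀)/p₁ = (0.70968 − 0.16002) / 0.70968 ≈ 0.77451.
Attributable cases ≈ PN × (exposed cases) = 0.77451 × 1034 ≈ 800.84.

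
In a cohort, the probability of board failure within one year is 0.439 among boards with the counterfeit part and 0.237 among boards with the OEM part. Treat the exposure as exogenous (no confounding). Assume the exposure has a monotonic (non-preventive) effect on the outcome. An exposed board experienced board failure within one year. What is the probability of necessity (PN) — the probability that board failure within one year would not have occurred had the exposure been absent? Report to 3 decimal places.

PN ≈ 0.460

Let p₁ = 0.439, p₀ = 0.237.
Under exogeneity and monotonicity, PN = (p₁ − p₀) / p₁.
PN = (0.439 − 0.237) / 0.439 = 0.202 / 0.439 ≈ 0.4601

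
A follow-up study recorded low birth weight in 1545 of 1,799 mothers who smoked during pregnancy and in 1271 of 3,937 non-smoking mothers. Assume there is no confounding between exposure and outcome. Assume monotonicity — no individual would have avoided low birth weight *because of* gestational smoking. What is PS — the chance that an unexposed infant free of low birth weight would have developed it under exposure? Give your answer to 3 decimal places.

p₁ = P(outcome | exposed) = 1545/1799 = 0.85881
p₀ = P(outcome | unexposed) = 1271/3937 = 0.32283
Under exogeneity and monotonicity, PS = (p₁ − p₀) / (1 − p₀).
PS = (0.85881 − 0.32283) / (1 − 0.32283) = 0.53598 / 0.67717 ≈ 0.7915

PS ≈ 0.791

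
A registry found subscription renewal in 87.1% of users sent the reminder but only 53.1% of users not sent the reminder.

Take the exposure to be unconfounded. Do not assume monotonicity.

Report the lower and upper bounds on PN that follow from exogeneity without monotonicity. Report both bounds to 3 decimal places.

0.390 ≤ PN ≤ 0.538

p₁ = 0.871, p₀ = 0.531.
Under exogeneity alone the bounds on PN are max{0,(p₁−p₀)/p₁} ≤ PN ≤ min{1,(1−p₀)/p₁}.
  lower = (p₁ − p₀)/p₁ = 0.34 / 0.871 ≈ 0.3904
  upper = min{1, (1 − p₀)/p₁} = 0.469 / 0.871 ≈ 0.5385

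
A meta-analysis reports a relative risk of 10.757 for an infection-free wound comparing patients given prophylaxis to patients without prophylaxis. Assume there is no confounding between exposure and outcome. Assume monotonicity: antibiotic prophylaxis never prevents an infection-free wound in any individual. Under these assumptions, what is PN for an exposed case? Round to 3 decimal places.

PN ≈ 0.907

Under exogeneity and monotonicity, PN = (RR − 1) / RR = 1 − 1/RR.
PN = (10.757 − 1) / 10.757 = 9.757 / 10.757 ≈ 0.9070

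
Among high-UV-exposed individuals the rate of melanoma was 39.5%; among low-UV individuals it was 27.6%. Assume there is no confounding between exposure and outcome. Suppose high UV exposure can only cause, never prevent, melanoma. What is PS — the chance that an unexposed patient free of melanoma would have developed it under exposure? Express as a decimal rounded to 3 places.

p₁ = 0.395, p₀ = 0.276.
Under exogeneity and monotonicity, PS = (p₁ − p₀) / (1 − p₀).
PS = (0.395 − 0.276) / (1 − 0.276) = 0.119 / 0.724 ≈ 0.1644

PS ≈ 0.164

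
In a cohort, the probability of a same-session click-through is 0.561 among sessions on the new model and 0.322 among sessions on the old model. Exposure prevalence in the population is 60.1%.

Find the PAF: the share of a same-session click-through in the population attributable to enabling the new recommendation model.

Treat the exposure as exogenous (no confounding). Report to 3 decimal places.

PAF ≈ 0.308

Let p₁ = 0.561, p₀ = 0.322.
Overall risk P(Y=1) = π·p₁ + (1−π)·p₀ = 0.601×0.561 + 0.399×0.322 = 0.46564.
Under exogeneity, PAF = [P(Y=1) − p₀] / P(Y=1).
PAF = (0.46564 − 0.322) / 0.46564 ≈ 0.3085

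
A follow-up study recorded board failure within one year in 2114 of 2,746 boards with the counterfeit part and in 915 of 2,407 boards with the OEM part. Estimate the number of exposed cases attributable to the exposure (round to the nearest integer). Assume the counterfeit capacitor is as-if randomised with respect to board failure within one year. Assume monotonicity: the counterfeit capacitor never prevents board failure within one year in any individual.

p₁ = P(outcome | exposed) = 2114/2746 = 0.76985
p₀ = P(outcome | unexposed) = 915/2407 = 0.38014
PN = (p₁ − p₀)/p₁ = (0.76985 − 0.38014) / 0.76985 ≈ 0.50621.
Attributable cases ≈ PN × (exposed cases) = 0.50621 × 2114 ≈ 1070.13.

about 1070 cases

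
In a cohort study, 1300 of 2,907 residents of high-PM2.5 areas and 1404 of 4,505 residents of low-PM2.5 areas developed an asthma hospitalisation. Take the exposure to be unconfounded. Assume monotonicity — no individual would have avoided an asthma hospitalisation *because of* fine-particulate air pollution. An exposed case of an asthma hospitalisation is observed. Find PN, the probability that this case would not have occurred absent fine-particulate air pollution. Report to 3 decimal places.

p₁ = P(outcome | exposed) = 1300/2907 = 0.4472
p₀ = P(outcome | unexposed) = 1404/4505 = 0.31165
Under exogeneity and monotonicity, PN = (p₁ − p₀) / p₁.
PN = (0.4472 − 0.31165) / 0.4472 = 0.13554 / 0.4472 ≈ 0.3031

PN ≈ 0.303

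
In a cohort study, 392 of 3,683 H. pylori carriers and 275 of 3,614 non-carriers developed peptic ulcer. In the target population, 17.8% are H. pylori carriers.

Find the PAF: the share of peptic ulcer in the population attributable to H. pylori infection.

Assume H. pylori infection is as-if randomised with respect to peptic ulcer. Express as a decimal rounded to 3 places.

p₁ = P(outcome | exposed) = 392/3683 = 0.10643
p₀ = P(outcome | unexposed) = 275/3614 = 0.076093
Overall risk P(Y=1) = π·p₁ + (1−π)·p₀ = 0.178×0.10643 + 0.822×0.076093 = 0.081494.
Under exogeneity, PAF = [P(Y=1) − p₀] / P(Y=1).
PAF = (0.081494 − 0.076093) / 0.081494 ≈ 0.0663

PAF ≈ 0.066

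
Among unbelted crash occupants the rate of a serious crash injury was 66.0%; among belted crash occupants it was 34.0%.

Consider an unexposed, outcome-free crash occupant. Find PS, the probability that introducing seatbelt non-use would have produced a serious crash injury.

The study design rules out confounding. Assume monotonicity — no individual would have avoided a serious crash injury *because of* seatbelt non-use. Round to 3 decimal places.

PS ≈ 0.485

p₁ = 0.66, p₀ = 0.34.
Under exogeneity and monotonicity, PS = (p₁ − p₀) / (1 − p₀).
PS = (0.66 − 0.34) / (1 − 0.34) = 0.32 / 0.66 ≈ 0.4848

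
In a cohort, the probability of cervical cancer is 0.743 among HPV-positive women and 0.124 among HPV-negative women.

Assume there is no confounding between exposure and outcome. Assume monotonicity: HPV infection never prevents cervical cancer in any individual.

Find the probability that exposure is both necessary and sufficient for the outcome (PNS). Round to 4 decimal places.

PNS ≈ 0.6190

Let p₁ = 0.743, p₀ = 0.124.
Under exogeneity and monotonicity, PNS = p₁ − p₀.
PNS = 0.743 − 0.124 = 0.619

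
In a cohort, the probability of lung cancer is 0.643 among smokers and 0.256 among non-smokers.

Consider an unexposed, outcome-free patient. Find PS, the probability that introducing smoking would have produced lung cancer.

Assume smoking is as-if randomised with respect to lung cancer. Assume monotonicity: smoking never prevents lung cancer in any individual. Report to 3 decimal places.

PS ≈ 0.520

Let p₁ = 0.643, p₀ = 0.256.
Under exogeneity and monotonicity, PS = (p₁ − p₀) / (1 − p₀).
PS = (0.643 − 0.256) / (1 − 0.256) = 0.387 / 0.744 ≈ 0.5202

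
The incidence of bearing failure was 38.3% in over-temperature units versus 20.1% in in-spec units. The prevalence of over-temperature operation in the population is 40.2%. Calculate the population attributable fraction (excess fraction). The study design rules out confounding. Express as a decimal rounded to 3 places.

p₁ = 0.383, p₀ = 0.201.
Overall risk P(Y=1) = π·p₁ + (1−π)·p₀ = 0.402×0.383 + 0.598×0.201 = 0.27416.
Under exogeneity, PAF = [P(Y=1) − p₀] / P(Y=1).
PAF = (0.27416 − 0.201) / 0.27416 ≈ 0.2669

PAF ≈ 0.267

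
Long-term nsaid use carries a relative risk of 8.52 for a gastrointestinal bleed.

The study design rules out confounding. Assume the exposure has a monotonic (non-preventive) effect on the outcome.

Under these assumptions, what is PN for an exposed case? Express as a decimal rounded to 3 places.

PN ≈ 0.883

Under exogeneity and monotonicity, PN = (RR − 1) / RR = 1 − 1/RR.
PN = (8.52 − 1) / 8.52 = 7.52 / 8.52 ≈ 0.8826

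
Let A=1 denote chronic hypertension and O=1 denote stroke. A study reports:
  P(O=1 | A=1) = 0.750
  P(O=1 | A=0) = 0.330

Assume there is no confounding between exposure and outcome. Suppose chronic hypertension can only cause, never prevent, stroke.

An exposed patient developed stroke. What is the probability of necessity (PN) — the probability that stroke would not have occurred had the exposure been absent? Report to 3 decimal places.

PN ≈ 0.560

Let p₁ = 0.75, p₀ = 0.33.
Under exogeneity and monotonicity, PN = (p₁ − p₀) / p₁.
PN = (0.75 − 0.33) / 0.75 = 0.42 / 0.75 ≈ 0.5600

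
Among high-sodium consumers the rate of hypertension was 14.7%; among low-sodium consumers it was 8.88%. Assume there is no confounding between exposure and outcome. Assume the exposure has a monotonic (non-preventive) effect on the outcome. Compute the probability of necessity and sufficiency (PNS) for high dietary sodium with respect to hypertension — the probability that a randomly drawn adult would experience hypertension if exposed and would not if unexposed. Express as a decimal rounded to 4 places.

p₁ = 0.147, p₀ = 0.0888.
Under exogeneity and monotonicity, PNS = p₁ − p₀.
PNS = 0.147 − 0.0888 = 0.0582

PNS ≈ 0.0582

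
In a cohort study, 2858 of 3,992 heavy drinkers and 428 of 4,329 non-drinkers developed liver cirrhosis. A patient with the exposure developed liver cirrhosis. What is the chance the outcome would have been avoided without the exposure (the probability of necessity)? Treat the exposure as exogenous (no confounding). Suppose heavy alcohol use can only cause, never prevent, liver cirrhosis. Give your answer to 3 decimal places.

p₁ = P(outcome | exposed) = 2858/3992 = 0.71593
p₀ = P(outcome | unexposed) = 428/4329 = 0.098868
Under exogeneity and monotonicity, PN = (p₁ − p₀) / p₁.
PN = (0.71593 − 0.098868) / 0.71593 = 0.61706 / 0.71593 ≈ 0.8619

PN ≈ 0.862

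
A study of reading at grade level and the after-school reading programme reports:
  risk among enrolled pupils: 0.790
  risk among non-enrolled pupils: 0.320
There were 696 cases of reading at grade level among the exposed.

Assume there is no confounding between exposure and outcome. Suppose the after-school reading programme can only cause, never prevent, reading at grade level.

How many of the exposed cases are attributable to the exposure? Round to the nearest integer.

Let p₁ = 0.79, p₀ = 0.32.
PN = (p₁ − p₀)/p₁ = (0.79 − 0.32) / 0.79 ≈ 0.59494.
Attributable cases ≈ PN × (exposed cases) = 0.59494 × 696 ≈ 414.08.

about 414 cases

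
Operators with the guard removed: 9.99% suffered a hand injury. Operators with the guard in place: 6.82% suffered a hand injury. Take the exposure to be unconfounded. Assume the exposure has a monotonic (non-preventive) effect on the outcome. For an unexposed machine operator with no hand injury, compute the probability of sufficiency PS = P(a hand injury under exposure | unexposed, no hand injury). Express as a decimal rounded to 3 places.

p₁ = 0.0999, p₀ = 0.0682.
Under exogeneity and monotonicity, PS = (p₁ − p₀) / (1 − p₀).
PS = (0.0999 − 0.0682) / (1 − 0.0682) = 0.0317 / 0.9318 ≈ 0.0340

PS ≈ 0.034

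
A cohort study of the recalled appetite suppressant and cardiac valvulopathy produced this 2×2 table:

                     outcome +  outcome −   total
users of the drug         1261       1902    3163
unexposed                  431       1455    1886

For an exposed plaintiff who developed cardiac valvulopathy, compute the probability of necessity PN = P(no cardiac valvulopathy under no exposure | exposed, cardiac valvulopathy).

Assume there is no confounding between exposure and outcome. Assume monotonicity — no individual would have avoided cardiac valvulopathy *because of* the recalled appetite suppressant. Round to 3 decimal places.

PN ≈ 0.427

p₁ = P(outcome | exposed) = 1261/3163 = 0.39867
p₀ = P(outcome | unexposed) = 431/1886 = 0.22853
Under exogeneity and monotonicity, PN = (p₁ − p₀)/p₁.
PN = (0.39867 − 0.22853) / 0.39867 ≈ 0.4268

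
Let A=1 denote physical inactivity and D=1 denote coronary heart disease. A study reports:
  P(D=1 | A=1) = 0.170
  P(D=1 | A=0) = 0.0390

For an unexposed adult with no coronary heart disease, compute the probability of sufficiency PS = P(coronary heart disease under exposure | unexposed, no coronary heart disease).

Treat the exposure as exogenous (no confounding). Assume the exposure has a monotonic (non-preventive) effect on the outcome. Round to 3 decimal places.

PS ≈ 0.136

Let p₁ = 0.17, p₀ = 0.039.
Under exogeneity and monotonicity, PS = (p₁ − p₀) / (1 − p₀).
PS = (0.17 − 0.039) / (1 − 0.039) = 0.131 / 0.961 ≈ 0.1363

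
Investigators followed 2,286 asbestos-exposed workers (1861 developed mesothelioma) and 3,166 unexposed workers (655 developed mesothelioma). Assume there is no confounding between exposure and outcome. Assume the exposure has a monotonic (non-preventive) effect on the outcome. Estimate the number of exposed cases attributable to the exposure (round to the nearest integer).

about 1388 cases

p₁ = P(outcome | exposed) = 1861/2286 = 0.81409
p₀ = P(outcome | unexposed) = 655/3166 = 0.20689
PN = (p₁ − p₀)/p₁ = (0.81409 − 0.20689) / 0.81409 ≈ 0.74587.
Attributable cases ≈ PN × (exposed cases) = 0.74587 × 1861 ≈ 1388.06.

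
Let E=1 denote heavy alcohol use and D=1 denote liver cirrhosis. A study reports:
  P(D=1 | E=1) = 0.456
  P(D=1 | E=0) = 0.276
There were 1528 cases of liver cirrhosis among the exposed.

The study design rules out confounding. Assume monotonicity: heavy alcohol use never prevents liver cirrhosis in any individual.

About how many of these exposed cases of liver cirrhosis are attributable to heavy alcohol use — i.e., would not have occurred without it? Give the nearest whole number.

about 603 cases

Let p₁ = 0.456, p₀ = 0.276.
PN = (p₁ − p₀)/p₁ = (0.456 − 0.276) / 0.456 ≈ 0.39474.
Attributable cases ≈ PN × (exposed cases) = 0.39474 × 1528 ≈ 603.16.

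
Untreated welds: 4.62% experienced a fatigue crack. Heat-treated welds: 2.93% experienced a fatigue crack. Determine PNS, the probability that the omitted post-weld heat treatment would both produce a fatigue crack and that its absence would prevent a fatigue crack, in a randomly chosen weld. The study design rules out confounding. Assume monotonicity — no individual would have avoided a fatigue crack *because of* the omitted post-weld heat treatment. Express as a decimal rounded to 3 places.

PNS ≈ 0.017

p₁ = 0.0462, p₀ = 0.0293.
Under exogeneity and monotonicity, PNS = p₁ − p₀.
PNS = 0.0462 − 0.0293 = 0.0169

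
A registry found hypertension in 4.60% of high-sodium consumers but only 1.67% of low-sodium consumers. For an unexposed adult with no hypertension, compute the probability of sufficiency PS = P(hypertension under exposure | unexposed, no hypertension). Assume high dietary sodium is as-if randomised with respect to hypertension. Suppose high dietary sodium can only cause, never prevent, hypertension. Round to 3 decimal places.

p₁ = 0.046, p₀ = 0.0167.
Under exogeneity and monotonicity, PS = (p₁ − p₀) / (1 − p₀).
PS = (0.046 − 0.0167) / (1 − 0.0167) = 0.0293 / 0.9833 ≈ 0.0298

PS ≈ 0.030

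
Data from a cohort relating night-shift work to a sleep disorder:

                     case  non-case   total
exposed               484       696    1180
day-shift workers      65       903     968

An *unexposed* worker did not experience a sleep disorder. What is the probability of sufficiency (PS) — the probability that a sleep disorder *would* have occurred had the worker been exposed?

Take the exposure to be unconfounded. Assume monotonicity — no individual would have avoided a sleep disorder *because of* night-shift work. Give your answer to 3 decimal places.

p₁ = P(outcome | exposed) = 484/1180 = 0.41017
p₀ = P(outcome | unexposed) = 65/968 = 0.067149
Under exogeneity and monotonicity, PS = (p₁ − p₀) / (1 − p₀).
PS = (0.41017 − 0.067149) / (1 − 0.067149) = 0.34302 / 0.93285 ≈ 0.3677

PS ≈ 0.368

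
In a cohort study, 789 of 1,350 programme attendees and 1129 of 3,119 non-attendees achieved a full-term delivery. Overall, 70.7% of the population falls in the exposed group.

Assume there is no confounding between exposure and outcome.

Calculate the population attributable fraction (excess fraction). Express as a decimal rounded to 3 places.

p₁ = P(outcome | exposed) = 789/1350 = 0.58444
p₀ = P(outcome | unexposed) = 1129/3119 = 0.36197
Overall risk P(Y=1) = π·p₁ + (1−π)·p₀ = 0.707×0.58444 + 0.293×0.36197 = 0.51926.
Under exogeneity, PAF = [P(Y=1) − p₀] / P(Y=1).
PAF = (0.51926 − 0.36197) / 0.51926 ≈ 0.3029

PAF ≈ 0.303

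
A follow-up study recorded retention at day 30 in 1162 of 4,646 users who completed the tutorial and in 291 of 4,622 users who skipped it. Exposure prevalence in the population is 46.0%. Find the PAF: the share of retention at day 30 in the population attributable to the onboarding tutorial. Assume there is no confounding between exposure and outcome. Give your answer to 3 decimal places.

p₁ = P(outcome | exposed) = 1162/4646 = 0.25011
p₀ = P(outcome | unexposed) = 291/4622 = 0.06296
Overall risk P(Y=1) = π·p₁ + (1−π)·p₀ = 0.46×0.25011 + 0.54×0.06296 = 0.14905.
Under exogeneity, PAF = [P(Y=1) − p₀] / P(Y=1).
PAF = (0.14905 − 0.06296) / 0.14905 ≈ 0.5776

PAF ≈ 0.578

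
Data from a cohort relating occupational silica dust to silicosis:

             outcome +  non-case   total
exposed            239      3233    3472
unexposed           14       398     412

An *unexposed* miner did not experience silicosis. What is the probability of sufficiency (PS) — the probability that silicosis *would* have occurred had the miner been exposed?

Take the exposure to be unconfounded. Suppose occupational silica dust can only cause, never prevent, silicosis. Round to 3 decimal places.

PS ≈ 0.036

p₁ = P(outcome | exposed) = 239/3472 = 0.068836
p₀ = P(outcome | unexposed) = 14/412 = 0.033981
Under exogeneity and monotonicity, PS = (p₁ − p₀) / (1 − p₀).
PS = (0.068836 − 0.033981) / (1 − 0.033981) = 0.034856 / 0.96602 ≈ 0.0361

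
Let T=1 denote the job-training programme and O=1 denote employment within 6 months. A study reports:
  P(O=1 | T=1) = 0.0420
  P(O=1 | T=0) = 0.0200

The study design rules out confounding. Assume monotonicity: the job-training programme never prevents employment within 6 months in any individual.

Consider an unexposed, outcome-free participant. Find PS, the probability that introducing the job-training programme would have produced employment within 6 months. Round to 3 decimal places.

PS ≈ 0.022

Let p₁ = 0.042, p₀ = 0.02.
Under exogeneity and monotonicity, PS = (p₁ − p₀) / (1 − p₀).
PS = (0.042 − 0.02) / (1 − 0.02) = 0.022 / 0.98 ≈ 0.0224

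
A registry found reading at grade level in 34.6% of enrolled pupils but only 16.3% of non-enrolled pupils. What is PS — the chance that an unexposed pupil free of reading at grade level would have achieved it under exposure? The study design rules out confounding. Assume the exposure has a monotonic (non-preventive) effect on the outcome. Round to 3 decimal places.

PS ≈ 0.219

p₁ = 0.346, p₀ = 0.163.
Under exogeneity and monotonicity, PS = (p₁ − p₀) / (1 − p₀).
PS = (0.346 − 0.163) / (1 − 0.163) = 0.183 / 0.837 ≈ 0.2186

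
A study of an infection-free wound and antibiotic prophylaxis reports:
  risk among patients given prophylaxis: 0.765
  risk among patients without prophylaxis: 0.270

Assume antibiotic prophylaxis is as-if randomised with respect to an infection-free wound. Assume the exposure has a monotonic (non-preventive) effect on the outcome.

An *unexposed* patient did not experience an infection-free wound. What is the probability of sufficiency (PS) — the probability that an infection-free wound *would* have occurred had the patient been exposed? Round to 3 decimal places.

PS ≈ 0.678

Let p₁ = 0.765, p₀ = 0.27.
Under exogeneity and monotonicity, PS = (p₁ − p₀) / (1 − p₀).
PS = (0.765 − 0.27) / (1 − 0.27) = 0.495 / 0.73 ≈ 0.6781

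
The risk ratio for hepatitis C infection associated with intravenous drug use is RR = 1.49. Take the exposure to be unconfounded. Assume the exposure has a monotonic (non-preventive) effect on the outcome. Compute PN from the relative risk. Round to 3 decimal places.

Under exogeneity and monotonicity, PN = (RR − 1) / RR = 1 − 1/RR.
PN = (1.49 − 1) / 1.49 = 0.49 / 1.49 ≈ 0.3289

PN ≈ 0.329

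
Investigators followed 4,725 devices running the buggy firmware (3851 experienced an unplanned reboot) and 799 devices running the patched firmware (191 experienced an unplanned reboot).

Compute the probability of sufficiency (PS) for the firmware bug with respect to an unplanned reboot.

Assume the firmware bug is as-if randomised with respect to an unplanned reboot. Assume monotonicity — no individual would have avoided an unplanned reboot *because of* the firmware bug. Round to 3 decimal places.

PS ≈ 0.757

p₁ = P(outcome | exposed) = 3851/4725 = 0.81503
p₀ = P(outcome | unexposed) = 191/799 = 0.23905
Under exogeneity and monotonicity, PS = (p₁ − p₀) / (1 − p₀).
PS = (0.81503 − 0.23905) / (1 − 0.23905) = 0.57598 / 0.76095 ≈ 0.7569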